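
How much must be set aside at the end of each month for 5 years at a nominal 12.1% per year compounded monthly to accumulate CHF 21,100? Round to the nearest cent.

CHF 257.67

With 12 periods per year: i = 0.0100833, n = 60.
FV-annuity factor = 81.888810; PMT = 21100 / 81.888810 = 257.6665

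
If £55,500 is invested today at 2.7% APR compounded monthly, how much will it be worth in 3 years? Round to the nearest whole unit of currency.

£60,177

i = 0.027/12 = 0.00225 per month; n = 3·12 = 36.
FV = 55,500 × (1 + 0.00225)^36 = 60,177.1091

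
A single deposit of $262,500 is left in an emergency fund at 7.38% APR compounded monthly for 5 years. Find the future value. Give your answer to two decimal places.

$379,221.72

Periodic rate i = 0.0738/12 = 0.00615; n = 5 × 12 = 60 periods.
FV = 262,500 × (1 + 0.00615)^60 = 379,221.7164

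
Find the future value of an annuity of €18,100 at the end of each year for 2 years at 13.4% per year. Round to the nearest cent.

€38,625.40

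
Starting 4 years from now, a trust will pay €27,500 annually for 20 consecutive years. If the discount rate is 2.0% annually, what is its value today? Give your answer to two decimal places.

€423,728.82

Value one period before first payment (t=3): 27500 × [1 − (1+0.02)^(−20)] / 0.02 = 27500 × 16.351433 = 449,664.4170
Discount back 3 years: 449,664.4170 × (1+0.02)^(−3) = 449,664.4170 × 0.942322 = 423,728.8232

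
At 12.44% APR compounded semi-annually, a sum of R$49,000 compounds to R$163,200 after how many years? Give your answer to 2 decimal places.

9.97 years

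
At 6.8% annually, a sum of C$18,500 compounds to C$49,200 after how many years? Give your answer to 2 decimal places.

n = ln(49200/18500) / ln(1+0.068) = ln(2.65946) / 0.065788 = 14.8679 years

14.87 years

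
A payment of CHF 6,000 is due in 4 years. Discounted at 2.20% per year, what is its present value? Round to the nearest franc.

PV = FV·(1+i)^(−n) = 6,000 × 0.916635 = 5,499.8098

CHF 5,500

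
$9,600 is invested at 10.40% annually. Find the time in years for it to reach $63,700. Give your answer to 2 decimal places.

n = ln(63700/9600) / ln(1+0.104) = ln(6.63542) / 0.098940 = 19.1270 years

19.13 years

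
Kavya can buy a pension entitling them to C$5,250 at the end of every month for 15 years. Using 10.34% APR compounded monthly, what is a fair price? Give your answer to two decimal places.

C$479,233.01

With 12 periods per year: i = 0.00861667, n = 180.
PV = 5250 × [1 − (1+0.00861667)^(−180)] / 0.00861667 = 5250 × 91.282479 = 479,233.0144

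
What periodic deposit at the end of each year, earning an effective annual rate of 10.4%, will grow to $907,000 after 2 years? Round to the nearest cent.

$431,083.65

FV-annuity factor = 2.104000; PMT = 907000 / 2.104000 = 431,083.6502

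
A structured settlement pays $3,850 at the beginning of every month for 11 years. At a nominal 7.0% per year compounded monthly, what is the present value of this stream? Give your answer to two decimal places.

With 12 periods per year: i = 0.00583333, n = 132.
Annuity factor a(132|0.00583333) × (1+i) = 92.413084; PV = 3850 × 92.413084 = 355,790.3731
(Beginning-of-period payments → annuity-due factor ×(1+i).)

$355,790.37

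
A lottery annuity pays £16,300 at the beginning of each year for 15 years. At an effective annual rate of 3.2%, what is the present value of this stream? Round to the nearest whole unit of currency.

PV = 16300 × [1 − (1+0.032)^(−15)] / 0.032 × (1+i) = 16300 × 12.143603 = 197,940.7242
(annuity-due: payments at period start, so ×(1+i).)

£197,941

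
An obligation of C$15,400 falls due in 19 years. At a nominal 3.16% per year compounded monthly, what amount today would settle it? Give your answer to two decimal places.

C$8,454.99

Periodic rate i = 0.0316/12 = 0.00263333; n = 19 × 12 = 228 periods.
PV = FV·(1+i)^(−n) = 15,400 × 0.549025 = 8,454.9887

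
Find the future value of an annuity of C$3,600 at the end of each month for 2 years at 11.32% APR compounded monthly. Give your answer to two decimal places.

i = 0.1132/12 = 0.00943333 per month; n = 2·12 = 24.
FV = PMT · [(1+i)^n − 1] / i = 3600 · 26.792978 = 96,454.7214

C$96,454.72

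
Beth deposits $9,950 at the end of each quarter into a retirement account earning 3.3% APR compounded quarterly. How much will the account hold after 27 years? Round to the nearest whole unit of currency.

With 4 periods per year: i = 0.00825, n = 108.
FV = PMT · [(1+i)^n − 1] / i = 9950 · 173.172396 = 1,723,065.3386

$1,723,065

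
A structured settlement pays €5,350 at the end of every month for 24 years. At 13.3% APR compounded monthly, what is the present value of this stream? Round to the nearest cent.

€462,521.18

With 12 periods per year: i = 0.0110833, n = 288.
Annuity factor a(288|0.0110833) = 86.452557; PV = 5350 × 86.452557 = 462,521.1819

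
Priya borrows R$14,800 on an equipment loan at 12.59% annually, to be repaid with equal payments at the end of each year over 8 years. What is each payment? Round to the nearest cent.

R$3,040.96

Annuity-PV factor = 4.866887; PMT = 14800 / 4.866887 = 3,040.9583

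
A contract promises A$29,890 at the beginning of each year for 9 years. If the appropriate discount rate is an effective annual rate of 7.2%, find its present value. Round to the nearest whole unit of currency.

PV = 29890 × [1 − (1+0.072)^(−9)] / 0.072 × (1+i) = 29890 × 6.925293 = 206,997.0039
Payments are at the start of each period, so multiply by (1+i).

A$206,997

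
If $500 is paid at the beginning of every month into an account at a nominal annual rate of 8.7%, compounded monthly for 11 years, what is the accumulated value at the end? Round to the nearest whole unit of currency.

$110,790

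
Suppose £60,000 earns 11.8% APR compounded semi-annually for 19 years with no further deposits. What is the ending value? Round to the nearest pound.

i = 0.118/2 = 0.059 per half-year; n = 19·2 = 38.
60,000 × (1+0.059)^38 = 60,000 × 8.831744 = 529,904.6548

£529,905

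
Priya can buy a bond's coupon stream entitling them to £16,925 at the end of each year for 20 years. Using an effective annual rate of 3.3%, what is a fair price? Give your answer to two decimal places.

PV = PMT · [1 − (1+i)^(−n)] / i = 16925 · 14.473077 = 244,956.8307

£244,956.83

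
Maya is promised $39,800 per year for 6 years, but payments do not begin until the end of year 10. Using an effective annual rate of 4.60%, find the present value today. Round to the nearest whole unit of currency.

Value one period before first payment (t=9): 39800 × [1 − (1+0.046)^(−6)] / 0.046 = 39800 × 5.141272 = 204,622.6180
PV₀ = 204,622.6180 / (1+0.046)^9 = 204,622.6180 / 1.498943 = 136,511.2602

$136,511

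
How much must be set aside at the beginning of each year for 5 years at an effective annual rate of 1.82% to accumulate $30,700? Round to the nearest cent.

$5,814.71

PMT = 30700 / ( [(1+0.0182)^5 − 1] / 0.0182 × (1+i) ) = 30700 / 5.279716 = 5,814.7068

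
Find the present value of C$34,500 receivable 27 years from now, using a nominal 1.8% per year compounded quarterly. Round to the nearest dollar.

C$21,243

i = 0.018/4 = 0.0045 per quarter; n = 27·4 = 108.
PV = 34,500 / (1 + 0.0045)^108 = 34,500 / 1.624028 = 21,243.4700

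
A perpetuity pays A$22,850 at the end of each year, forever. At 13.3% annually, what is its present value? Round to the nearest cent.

PV = C/r = 22850/0.133 = 171,804.5113

A$171,804.51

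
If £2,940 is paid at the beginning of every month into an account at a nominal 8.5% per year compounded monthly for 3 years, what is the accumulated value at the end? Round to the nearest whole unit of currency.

£120,928

i = 0.085/12 = 0.00708333 per month; n = 3·12 = 36.
FV = 2940 × [(1+0.00708333)^36 − 1] / 0.00708333 × (1+i) = 2940 × 41.131961 = 120,927.9660
Payments are at the start of each period, so multiply by (1+i).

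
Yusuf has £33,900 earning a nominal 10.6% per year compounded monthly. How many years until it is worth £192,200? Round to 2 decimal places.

16.44 years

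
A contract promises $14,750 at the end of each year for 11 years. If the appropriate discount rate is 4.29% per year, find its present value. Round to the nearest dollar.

PV = PMT · [1 − (1+i)^(−n)] / i = 14750 · 8.625043 = 127,219.3856

$127,219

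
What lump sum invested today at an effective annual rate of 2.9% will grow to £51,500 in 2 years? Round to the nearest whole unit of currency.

£48,638

PV = 51,500 / (1 + 0.029)^2 = 51,500 / 1.058841 = 48,638.0864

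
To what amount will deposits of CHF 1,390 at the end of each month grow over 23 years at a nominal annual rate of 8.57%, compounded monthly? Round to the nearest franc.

CHF 1,192,797

Periodic rate i = 0.0857/12 = 0.00714167; n = 23 × 12 = 276 periods.
FV = PMT · [(1+i)^n − 1] / i = 1390 · 858.127062 = 1,192,796.6168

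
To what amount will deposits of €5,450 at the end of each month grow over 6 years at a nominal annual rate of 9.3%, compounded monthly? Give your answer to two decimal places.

i = 0.093/12 = 0.00775 per month; n = 6·12 = 72.
Accumulation factor s(72|0.00775) = 95.925196; FV = 5450 × 95.925196 = 522,792.3200

€522,792.32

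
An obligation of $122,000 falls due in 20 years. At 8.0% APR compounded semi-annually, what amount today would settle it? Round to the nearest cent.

$25,411.26

With 2 periods per year: i = 0.04, n = 40.
Discount factor = (1+0.04)^(−40) = 0.208289; PV = 122,000 × 0.208289 = 25,411.2634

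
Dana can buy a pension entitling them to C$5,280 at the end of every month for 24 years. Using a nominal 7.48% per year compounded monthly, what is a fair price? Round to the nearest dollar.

C$705,581

With 12 periods per year: i = 0.00623333, n = 288.
Annuity factor a(288|0.00623333) = 133.632790; PV = 5280 × 133.632790 = 705,581.1332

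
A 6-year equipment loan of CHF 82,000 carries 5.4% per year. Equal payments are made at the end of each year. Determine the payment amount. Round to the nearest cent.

Annuity-PV factor = 5.011404; PMT = 82000 / 5.011404 = 16,362.6793

CHF 16,362.68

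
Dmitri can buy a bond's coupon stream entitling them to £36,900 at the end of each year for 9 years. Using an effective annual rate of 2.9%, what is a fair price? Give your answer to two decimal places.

£288,651.90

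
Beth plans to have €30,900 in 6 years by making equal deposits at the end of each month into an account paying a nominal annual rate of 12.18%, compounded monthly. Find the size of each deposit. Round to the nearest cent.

€293.36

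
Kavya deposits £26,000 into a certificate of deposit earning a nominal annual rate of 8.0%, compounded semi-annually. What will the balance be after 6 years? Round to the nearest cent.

£41,626.84

Periodic rate i = 0.08/2 = 0.04; n = 6 × 2 = 12 periods.
FV = 26,000 × (1 + 0.04)^12 = 41,626.8377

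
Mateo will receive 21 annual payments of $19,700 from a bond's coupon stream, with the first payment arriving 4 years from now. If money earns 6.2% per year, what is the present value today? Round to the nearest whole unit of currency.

PV at t=3 (ordinary 21-year annuity): 19700 × a(21|0.062) = 19700 × 11.568732 = 227,904.0162
PV₀ = 227,904.0162 / (1+0.062)^3 = 227,904.0162 / 1.197770 = 190,273.5531

$190,274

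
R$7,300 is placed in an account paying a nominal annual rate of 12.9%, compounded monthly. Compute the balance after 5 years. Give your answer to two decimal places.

R$13,865.89

i = 0.129/12 = 0.01075 per month; n = 5·12 = 60.
FV = PV·(1+i)^n = 7,300 × 1.899437 = 13,865.8935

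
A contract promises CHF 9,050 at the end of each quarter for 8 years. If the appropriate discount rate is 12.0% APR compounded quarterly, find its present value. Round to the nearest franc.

CHF 184,518

Periodic rate i = 0.12/4 = 0.03; n = 8 × 4 = 32 periods.
PV = 9050 × [1 − (1+0.03)^(−32)] / 0.03 = 9050 × 20.388766 = 184,518.3280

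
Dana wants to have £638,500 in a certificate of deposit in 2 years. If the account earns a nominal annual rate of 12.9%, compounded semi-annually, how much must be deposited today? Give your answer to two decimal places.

Periodic rate i = 0.129/2 = 0.0645; n = 2 × 2 = 4 periods.
Discount factor = (1+0.0645)^(−4) = 0.778785; PV = 638,500 × 0.778785 = 497,253.9464

£497,253.95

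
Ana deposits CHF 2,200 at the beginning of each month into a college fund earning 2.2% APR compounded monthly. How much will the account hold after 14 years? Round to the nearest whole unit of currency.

i = 0.022/12 = 0.00183333 per month; n = 14·12 = 168.
FV = 2200 × [(1+0.00183333)^168 − 1] / 0.00183333 × (1+i) = 2200 × 196.897049 = 433,173.5070
(Beginning-of-period payments → annuity-due factor ×(1+i).)

CHF 433,174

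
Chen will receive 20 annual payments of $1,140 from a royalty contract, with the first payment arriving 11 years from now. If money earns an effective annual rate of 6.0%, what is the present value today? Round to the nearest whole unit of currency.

$7,301

Value one period before first payment (t=10): 1140 × [1 − (1+0.06)^(−20)] / 0.06 = 1140 × 11.469921 = 13,075.7102
Discount back 10 years: 13,075.7102 × (1+0.06)^(−10) = 13,075.7102 × 0.558395 = 7,301.4083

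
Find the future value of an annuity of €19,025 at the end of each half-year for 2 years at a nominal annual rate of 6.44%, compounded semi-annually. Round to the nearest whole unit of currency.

With 2 periods per year: i = 0.0322, n = 4.
FV = PMT · [(1+i)^n − 1] / i = 19025 · 4.197381 = 79,855.1687

€79,855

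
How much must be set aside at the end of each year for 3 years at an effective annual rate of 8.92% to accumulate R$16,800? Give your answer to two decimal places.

R$5,128.90

FV-annuity factor = 3.275557; PMT = 16800 / 3.275557 = 5,128.8993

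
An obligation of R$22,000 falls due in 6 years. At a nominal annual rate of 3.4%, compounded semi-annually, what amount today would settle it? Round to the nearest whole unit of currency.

R$17,971

With 2 periods per year: i = 0.017, n = 12.
PV = FV·(1+i)^(−n) = 22,000 × 0.816862 = 17,970.9587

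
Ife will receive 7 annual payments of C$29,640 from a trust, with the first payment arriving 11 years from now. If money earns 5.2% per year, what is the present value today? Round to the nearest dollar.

C$102,562

Value one period before first payment (t=10): 29640 × [1 − (1+0.052)^(−7)] / 0.052 = 29640 × 5.744666 = 170,271.9021
Discount back 10 years: 170,271.9021 × (1+0.052)^(−10) = 170,271.9021 × 0.602341 = 102,561.7894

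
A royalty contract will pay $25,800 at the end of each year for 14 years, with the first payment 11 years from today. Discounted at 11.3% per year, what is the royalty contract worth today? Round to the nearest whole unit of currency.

$60,784

PV at t=10 (ordinary 14-year annuity): 25800 × a(14|0.113) = 25800 × 6.872637 = 177,314.0292
PV₀ = 177,314.0292 / (1+0.113)^10 = 177,314.0292 / 2.917102 = 60,784.3050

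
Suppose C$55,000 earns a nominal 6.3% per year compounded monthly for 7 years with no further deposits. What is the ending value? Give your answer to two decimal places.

Periodic rate i = 0.063/12 = 0.00525; n = 7 × 12 = 84 periods.
FV = PV·(1+i)^n = 55,000 × 1.552469 = 85,385.7817

C$85,385.78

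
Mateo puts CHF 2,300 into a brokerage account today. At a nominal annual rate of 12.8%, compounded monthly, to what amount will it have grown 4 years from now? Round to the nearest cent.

CHF 3,827.45

i = 0.128/12 = 0.0106667 per month; n = 4·12 = 48.
FV = PV·(1+i)^n = 2,300 × 1.664107 = 3,827.4459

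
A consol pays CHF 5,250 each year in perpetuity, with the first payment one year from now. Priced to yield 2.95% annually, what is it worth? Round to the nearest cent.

CHF 177,966.10

PV = C/r = 5250/0.0295 = 177,966.1017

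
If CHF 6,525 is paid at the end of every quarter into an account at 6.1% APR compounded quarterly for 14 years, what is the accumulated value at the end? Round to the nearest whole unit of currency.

i = 0.061/4 = 0.01525 per quarter; n = 14·4 = 56.
FV = 6525 × [(1+0.01525)^56 − 1] / 0.01525 = 6525 × 87.470845 = 570,747.2609

CHF 570,747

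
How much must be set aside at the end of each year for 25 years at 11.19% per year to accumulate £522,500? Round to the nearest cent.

PMT = 522500 / ( [(1+0.1119)^25 − 1] / 0.1119 ) = 522500 / 117.774114 = 4,436.4588

£4,436.46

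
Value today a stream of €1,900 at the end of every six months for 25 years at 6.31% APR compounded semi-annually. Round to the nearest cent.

€47,479.80

i = 0.0631/2 = 0.03155 per half-year; n = 25·2 = 50.
PV = 1900 × [1 − (1+0.03155)^(−50)] / 0.03155 = 1900 × 24.989367 = 47,479.7977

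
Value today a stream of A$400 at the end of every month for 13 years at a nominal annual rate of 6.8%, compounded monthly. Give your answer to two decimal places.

With 12 periods per year: i = 0.00566667, n = 156.
PV = 400 × [1 − (1+0.00566667)^(−156)] / 0.00566667 = 400 × 103.383665 = 41,353.4658

A$41,353.47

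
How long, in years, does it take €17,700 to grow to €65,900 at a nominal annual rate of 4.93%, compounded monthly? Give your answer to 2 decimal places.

Periodic rate i = 0.0493/12 = 0.00410833.
(1+i)^n = 65900/17700 = 3.72316, so n = ln 3.72316 / ln 1.00411 = 320.6342 months
= 320.6342/12 years

26.72 years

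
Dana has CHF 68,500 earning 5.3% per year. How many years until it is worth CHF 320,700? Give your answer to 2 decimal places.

29.89 years

n = ln(320700/68500) / ln(1+0.053) = ln(4.68175) / 0.051643 = 29.8911 years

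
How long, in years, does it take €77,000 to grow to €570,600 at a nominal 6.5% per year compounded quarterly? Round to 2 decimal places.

Periodic rate i = 0.065/4 = 0.01625.
(1+i)^n = 570600/77000 = 7.41039, so n = ln 7.41039 / ln 1.01625 = 124.2531 quarters
= 124.2531/4 years

31.06 years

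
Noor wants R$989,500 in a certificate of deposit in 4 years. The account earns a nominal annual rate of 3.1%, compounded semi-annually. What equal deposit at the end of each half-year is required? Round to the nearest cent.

R$117,132.23

With 2 periods per year: i = 0.0155, n = 8.
PMT = 989500 / ( [(1+0.0155)^8 − 1] / 0.0155 ) = 989500 / 8.447718 = 117,132.2253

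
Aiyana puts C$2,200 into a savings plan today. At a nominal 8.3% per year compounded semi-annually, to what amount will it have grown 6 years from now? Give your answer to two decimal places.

C$3,583.72

i = 0.083/2 = 0.0415 per half-year; n = 6·2 = 12.
2,200 × (1+0.0415)^12 = 2,200 × 1.628963 = 3,583.7192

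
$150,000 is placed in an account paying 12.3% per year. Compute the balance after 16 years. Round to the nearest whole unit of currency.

$959,770

FV = 150,000 × (1 + 0.123)^16 = 959,770.4163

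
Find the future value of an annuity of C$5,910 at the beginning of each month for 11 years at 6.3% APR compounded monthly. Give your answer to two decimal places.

C$1,127,192.75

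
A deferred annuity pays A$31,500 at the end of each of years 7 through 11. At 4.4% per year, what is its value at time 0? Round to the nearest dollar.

A$107,098

PV at t=6 (ordinary 5-year annuity): 31500 × a(5|0.044) = 31500 × 4.402237 = 138,670.4653
PV₀ = 138,670.4653 / (1+0.044)^6 = 138,670.4653 / 1.294801 = 107,097.9063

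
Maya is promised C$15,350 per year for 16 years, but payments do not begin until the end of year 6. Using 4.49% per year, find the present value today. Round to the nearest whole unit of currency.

C$138,543

PV at t=5 (ordinary 16-year annuity): 15350 × a(16|0.0449) = 15350 × 11.242160 = 172,567.1542
Discount back 5 years: 172,567.1542 × (1+0.0449)^(−5) = 172,567.1542 × 0.802835 = 138,542.9693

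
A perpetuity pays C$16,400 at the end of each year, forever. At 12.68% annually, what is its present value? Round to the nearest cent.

C$129,337.54

PV = C/r = 16400/0.1268 = 129,337.5394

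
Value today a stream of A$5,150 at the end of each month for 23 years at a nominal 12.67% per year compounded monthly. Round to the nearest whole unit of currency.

A$460,896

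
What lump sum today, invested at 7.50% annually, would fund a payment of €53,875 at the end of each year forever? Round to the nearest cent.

PV = C/r = 53875/0.075 = 718,333.3333

€718,333.33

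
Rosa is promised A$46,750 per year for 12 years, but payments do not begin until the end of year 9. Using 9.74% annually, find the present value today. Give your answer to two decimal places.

A$153,389.58

PV at t=8 (ordinary 12-year annuity): 46750 × a(12|0.0974) = 46750 × 6.901348 = 322,638.0017
PV₀ = 322,638.0017 / (1+0.0974)^8 = 322,638.0017 / 2.103389 = 153,389.5849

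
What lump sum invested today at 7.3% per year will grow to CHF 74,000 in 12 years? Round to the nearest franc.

PV = 74,000 / (1 + 0.073)^12 = 74,000 / 2.329146 = 31,771.3052

CHF 31,771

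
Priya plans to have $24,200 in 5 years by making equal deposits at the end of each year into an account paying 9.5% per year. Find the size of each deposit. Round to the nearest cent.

FV-annuity factor = 6.044618; PMT = 24200 / 6.044618 = 4,003.5613

$4,003.56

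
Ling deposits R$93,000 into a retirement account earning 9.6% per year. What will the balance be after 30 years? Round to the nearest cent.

R$1,454,787.54

FV = 93,000 × (1 + 0.096)^30 = 1,454,787.5409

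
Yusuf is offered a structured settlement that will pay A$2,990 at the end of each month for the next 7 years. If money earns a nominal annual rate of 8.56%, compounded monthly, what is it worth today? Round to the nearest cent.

i = 0.0856/12 = 0.00713333 per month; n = 7·12 = 84.
Annuity factor a(84|0.00713333) = 63.025180; PV = 2990 × 63.025180 = 188,445.2887

A$188,445.29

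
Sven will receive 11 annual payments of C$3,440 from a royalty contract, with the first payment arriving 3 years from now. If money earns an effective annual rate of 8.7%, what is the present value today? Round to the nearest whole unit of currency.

C$20,097

Value one period before first payment (t=2): 3440 × [1 − (1+0.087)^(−11)] / 0.087 = 3440 × 6.902740 = 23,745.4272
Discount back 2 years: 23,745.4272 × (1+0.087)^(−2) = 23,745.4272 × 0.846332 = 20,096.5218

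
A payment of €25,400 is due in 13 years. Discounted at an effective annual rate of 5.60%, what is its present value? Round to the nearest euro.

PV = FV·(1+i)^(−n) = 25,400 × 0.492458 = 12,508.4294

€12,508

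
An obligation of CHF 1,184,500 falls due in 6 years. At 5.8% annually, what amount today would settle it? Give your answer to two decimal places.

CHF 844,541.62

PV = FV·(1+i)^(−n) = 1,184,500 × 0.712994 = 844,541.6237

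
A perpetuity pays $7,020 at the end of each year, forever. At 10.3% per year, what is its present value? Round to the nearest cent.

$68,155.34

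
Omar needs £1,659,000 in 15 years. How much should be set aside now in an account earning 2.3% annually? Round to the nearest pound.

PV = FV·(1+i)^(−n) = 1,659,000 × 0.710993 = 1,179,537.8470

£1,179,538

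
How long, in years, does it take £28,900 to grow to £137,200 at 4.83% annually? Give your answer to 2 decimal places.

33.02 years

(1+i)^n = 137200/28900 = 4.74740, so n = ln 4.74740 / ln 1.0483 = 33.0211 years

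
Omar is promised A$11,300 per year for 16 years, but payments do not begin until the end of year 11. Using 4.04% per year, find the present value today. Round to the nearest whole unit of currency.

A$88,350

PV at t=10 (ordinary 16-year annuity): 11300 × a(16|0.0404) = 11300 × 11.617988 = 131,283.2592
Discount back 10 years: 131,283.2592 × (1+0.0404)^(−10) = 131,283.2592 × 0.672971 = 88,349.8699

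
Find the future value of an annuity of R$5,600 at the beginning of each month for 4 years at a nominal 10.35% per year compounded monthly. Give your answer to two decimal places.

Periodic rate i = 0.1035/12 = 0.008625; n = 4 × 12 = 48 periods.
Accumulation factor s(48|0.008625) × (1+i) = 59.660774; FV = 5600 × 59.660774 = 334,100.3326
(annuity-due: payments at period start, so ×(1+i).)

R$334,100.33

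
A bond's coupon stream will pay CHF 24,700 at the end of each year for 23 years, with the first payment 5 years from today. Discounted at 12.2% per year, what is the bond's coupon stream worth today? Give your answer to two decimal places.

CHF 118,703.88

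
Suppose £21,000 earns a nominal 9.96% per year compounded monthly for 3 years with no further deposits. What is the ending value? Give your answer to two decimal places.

Periodic rate i = 0.0996/12 = 0.0083; n = 3 × 12 = 36 periods.
21,000 × (1+0.0083)^36 = 21,000 × 1.346578 = 28,278.1448

£28,278.14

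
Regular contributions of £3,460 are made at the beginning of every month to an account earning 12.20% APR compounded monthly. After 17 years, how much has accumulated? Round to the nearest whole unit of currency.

With 12 periods per year: i = 0.0101667, n = 204.
Accumulation factor s(204|0.0101667) × (1+i) = 682.975333; FV = 3460 × 682.975333 = 2,363,094.6510
(Beginning-of-period payments → annuity-due factor ×(1+i).)

£2,363,095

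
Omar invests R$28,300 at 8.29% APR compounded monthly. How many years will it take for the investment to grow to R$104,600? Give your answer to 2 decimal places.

15.82 years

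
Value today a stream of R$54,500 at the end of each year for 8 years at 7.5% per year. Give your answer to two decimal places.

Annuity factor a(8|0.075) = 5.857304; PV = 54500 × 5.857304 = 319,223.0437

R$319,223.04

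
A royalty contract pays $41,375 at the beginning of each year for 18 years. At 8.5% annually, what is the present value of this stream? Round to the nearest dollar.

$406,517

PV = 41375 × [1 − (1+0.085)^(−18)] / 0.085 × (1+i) = 41375 × 9.825192 = 406,517.3163
(Beginning-of-period payments → annuity-due factor ×(1+i).)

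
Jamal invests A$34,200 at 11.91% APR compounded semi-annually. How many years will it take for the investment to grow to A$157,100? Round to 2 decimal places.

Periodic rate i = 0.1191/2 = 0.05955.
(1+i)^n = 157100/34200 = 4.59357, so n = ln 4.59357 / ln 1.05955 = 26.3580 half-years
= 26.3580/2 years

13.18 years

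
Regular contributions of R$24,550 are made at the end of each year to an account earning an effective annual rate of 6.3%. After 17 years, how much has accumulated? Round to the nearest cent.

R$711,289.89

FV = PMT · [(1+i)^n − 1] / i = 24550 · 28.973112 = 711,289.8908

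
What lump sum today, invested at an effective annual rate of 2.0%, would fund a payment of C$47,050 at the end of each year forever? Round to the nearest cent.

PV = C/r = 47050/0.02 = 2,352,500.0000

C$2,352,500.00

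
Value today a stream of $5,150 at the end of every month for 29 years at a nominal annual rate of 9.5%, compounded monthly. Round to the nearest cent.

$608,695.65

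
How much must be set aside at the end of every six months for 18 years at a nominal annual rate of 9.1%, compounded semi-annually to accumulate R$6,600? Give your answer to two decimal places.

R$75.79

Periodic rate i = 0.091/2 = 0.0455; n = 18 × 2 = 36 periods.
PMT = 6600 / ( [(1+0.0455)^36 − 1] / 0.0455 ) = 6600 / 87.079077 = 75.7932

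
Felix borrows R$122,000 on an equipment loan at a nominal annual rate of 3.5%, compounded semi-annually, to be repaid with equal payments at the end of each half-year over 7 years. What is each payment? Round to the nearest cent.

With 2 periods per year: i = 0.0175, n = 14.
Annuity-PV factor = 12.322006; PMT = 122000 / 12.322006 = 9,900.9854

R$9,900.99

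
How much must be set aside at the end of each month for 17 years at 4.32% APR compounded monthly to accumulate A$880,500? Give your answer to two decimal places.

Periodic rate i = 0.0432/12 = 0.0036; n = 17 × 12 = 204 periods.
PMT = 880500 / ( [(1+0.0036)^204 − 1] / 0.0036 ) = 880500 / 300.412305 = 2,930.9718

A$2,930.97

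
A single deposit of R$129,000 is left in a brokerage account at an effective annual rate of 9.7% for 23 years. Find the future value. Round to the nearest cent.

R$1,084,781.19

129,000 × (1+0.097)^23 = 129,000 × 8.409156 = 1,084,781.1864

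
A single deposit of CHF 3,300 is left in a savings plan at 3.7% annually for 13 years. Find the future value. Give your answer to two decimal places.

3,300 × (1+0.037)^13 = 3,300 × 1.603703 = 5,292.2186

CHF 5,292.22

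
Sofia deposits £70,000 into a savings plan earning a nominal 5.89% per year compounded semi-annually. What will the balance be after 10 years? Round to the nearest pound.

With 2 periods per year: i = 0.02945, n = 20.
70,000 × (1+0.02945)^20 = 70,000 × 1.786920 = 125,084.4142

£125,084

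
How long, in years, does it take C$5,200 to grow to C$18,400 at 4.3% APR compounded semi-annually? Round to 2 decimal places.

29.70 years

Periodic rate i = 0.043/2 = 0.0215.
(1+i)^n = 18400/5200 = 3.53846, so n = ln 3.53846 / ln 1.0215 = 59.4060 half-years
= 59.4060/2 years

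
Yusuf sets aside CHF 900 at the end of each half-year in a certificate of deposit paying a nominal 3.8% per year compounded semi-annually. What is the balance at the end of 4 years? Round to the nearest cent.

CHF 7,697.43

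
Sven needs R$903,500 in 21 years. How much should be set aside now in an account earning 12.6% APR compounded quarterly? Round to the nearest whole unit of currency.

With 4 periods per year: i = 0.0315, n = 84.
PV = FV·(1+i)^(−n) = 903,500 × 0.073890 = 66,759.4335

R$66,759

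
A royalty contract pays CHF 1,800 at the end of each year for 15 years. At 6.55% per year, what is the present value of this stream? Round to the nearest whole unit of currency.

PV = 1800 × [1 − (1+0.0655)^(−15)] / 0.0655 = 1800 × 9.372541 = 16,870.5737

CHF 16,871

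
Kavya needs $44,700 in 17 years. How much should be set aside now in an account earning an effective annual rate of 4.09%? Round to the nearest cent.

$22,612.80

PV = FV·(1+i)^(−n) = 44,700 × 0.505879 = 22,612.8019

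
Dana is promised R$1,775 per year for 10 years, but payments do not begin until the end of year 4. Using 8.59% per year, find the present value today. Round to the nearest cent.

R$9,059.04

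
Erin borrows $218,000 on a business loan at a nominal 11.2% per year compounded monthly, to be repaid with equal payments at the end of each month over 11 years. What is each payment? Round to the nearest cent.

With 12 periods per year: i = 0.00933333, n = 132.
PMT = 218000 / ( [1 − (1+0.00933333)^(−132)] / 0.00933333 ) = 218000 / 75.709273 = 2,879.4359

$2,879.44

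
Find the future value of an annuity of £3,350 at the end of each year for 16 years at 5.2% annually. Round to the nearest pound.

£80,552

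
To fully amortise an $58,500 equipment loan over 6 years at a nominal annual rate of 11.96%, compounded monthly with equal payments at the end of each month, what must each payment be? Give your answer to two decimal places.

$1,142.47

Periodic rate i = 0.1196/12 = 0.00996667; n = 6 × 12 = 72 periods.
PMT = 58500 / ( [1 − (1+0.00996667)^(−72)] / 0.00996667 ) = 58500 / 51.204856 = 1,142.4698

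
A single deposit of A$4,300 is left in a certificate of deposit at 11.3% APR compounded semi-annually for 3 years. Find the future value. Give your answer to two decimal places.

A$5,979.78

i = 0.113/2 = 0.0565 per half-year; n = 3·2 = 6.
4,300 × (1+0.0565)^6 = 4,300 × 1.390647 = 5,979.7835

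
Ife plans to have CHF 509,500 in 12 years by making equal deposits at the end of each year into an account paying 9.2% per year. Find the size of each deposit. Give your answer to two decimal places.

FV-annuity factor = 20.382868; PMT = 509500 / 20.382868 = 24,996.4826

CHF 24,996.48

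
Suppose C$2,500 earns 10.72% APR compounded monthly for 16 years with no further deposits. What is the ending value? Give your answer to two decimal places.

With 12 periods per year: i = 0.00893333, n = 192.
FV = 2,500 × (1 + 0.00893333)^192 = 13,789.0504

C$13,789.05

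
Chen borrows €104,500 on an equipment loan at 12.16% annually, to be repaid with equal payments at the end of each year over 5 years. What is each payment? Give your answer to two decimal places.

PMT = 104500 / ( [1 − (1+0.1216)^(−5)] / 0.1216 ) = 104500 / 3.590534 = 29,104.3095

€29,104.31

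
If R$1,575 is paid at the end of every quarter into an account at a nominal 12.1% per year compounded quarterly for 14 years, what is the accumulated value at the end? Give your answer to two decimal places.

R$224,209.20

i = 0.121/4 = 0.03025 per quarter; n = 14·4 = 56.
FV = PMT · [(1+i)^n − 1] / i = 1575 · 142.355045 = 224,209.1964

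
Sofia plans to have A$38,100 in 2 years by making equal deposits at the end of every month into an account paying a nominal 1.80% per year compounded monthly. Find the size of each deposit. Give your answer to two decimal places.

A$1,560.29

i = 0.018/12 = 0.0015 per month; n = 2·12 = 24.
FV-annuity factor = 24.418590; PMT = 38100 / 24.418590 = 1,560.2866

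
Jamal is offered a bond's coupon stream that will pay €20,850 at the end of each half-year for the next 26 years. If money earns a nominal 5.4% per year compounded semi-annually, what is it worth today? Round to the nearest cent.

€578,990.14

i = 0.054/2 = 0.027 per half-year; n = 26·2 = 52.
Annuity factor a(52|0.027) = 27.769311; PV = 20850 × 27.769311 = 578,990.1425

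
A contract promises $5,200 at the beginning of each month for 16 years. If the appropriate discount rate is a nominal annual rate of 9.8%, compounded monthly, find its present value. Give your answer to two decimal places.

$507,261.02

i = 0.098/12 = 0.00816667 per month; n = 16·12 = 192.
PV = PMT · [1 − (1+i)^(−n)] / i × (1+i) = 5200 · 97.550197 = 507,261.0235
(annuity-due: payments at period start, so ×(1+i).)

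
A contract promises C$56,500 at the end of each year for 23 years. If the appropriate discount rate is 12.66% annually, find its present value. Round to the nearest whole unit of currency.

C$417,519

PV = 56500 × [1 − (1+0.1266)^(−23)] / 0.1266 = 56500 × 7.389725 = 417,519.4606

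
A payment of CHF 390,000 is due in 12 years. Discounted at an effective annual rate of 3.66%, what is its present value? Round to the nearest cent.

CHF 253,355.39

Discount factor = (1+0.0366)^(−12) = 0.649629; PV = 390,000 × 0.649629 = 253,355.3928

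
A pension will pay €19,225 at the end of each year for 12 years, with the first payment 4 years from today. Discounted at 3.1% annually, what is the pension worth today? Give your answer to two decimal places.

PV at t=3 (ordinary 12-year annuity): 19225 × a(12|0.031) = 19225 × 9.894845 = 190,228.3991
PV₀ = 190,228.3991 / (1+0.031)^3 = 190,228.3991 / 1.095913 = 173,579.8694

€173,579.87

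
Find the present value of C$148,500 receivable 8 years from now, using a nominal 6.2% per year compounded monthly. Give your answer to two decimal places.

C$90,546.35

Periodic rate i = 0.062/12 = 0.00516667; n = 8 × 12 = 96 periods.
PV = FV·(1+i)^(−n) = 148,500 × 0.609740 = 90,546.3519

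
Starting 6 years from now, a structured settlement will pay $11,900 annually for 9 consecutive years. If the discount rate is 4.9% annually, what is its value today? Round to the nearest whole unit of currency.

Value one period before first payment (t=5): 11900 × [1 − (1+0.049)^(−9)] / 0.049 = 11900 × 7.139581 = 84,961.0121
Discount back 5 years: 84,961.0121 × (1+0.049)^(−5) = 84,961.0121 × 0.787268 = 66,887.0799

$66,887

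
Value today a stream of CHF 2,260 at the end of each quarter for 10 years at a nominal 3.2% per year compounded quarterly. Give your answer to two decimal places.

CHF 77,101.55

Periodic rate i = 0.032/4 = 0.008; n = 10 × 4 = 40 periods.
Annuity factor a(40|0.008) = 34.115729; PV = 2260 × 34.115729 = 77,101.5472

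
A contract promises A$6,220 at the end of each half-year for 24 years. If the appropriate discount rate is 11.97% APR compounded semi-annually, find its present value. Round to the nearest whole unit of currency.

A$97,544

i = 0.1197/2 = 0.05985 per half-year; n = 24·2 = 48.
PV = PMT · [1 − (1+i)^(−n)] / i = 6220 · 15.682303 = 97,543.9240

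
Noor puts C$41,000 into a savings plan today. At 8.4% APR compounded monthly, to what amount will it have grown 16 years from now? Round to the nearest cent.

C$156,474.01

With 12 periods per year: i = 0.007, n = 192.
41,000 × (1+0.007)^192 = 41,000 × 3.816439 = 156,474.0066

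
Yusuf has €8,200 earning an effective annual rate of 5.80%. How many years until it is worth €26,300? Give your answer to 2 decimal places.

20.67 years

n = ln(26300/8200) / ln(1+0.058) = ln(3.20732) / 0.056380 = 20.6709 years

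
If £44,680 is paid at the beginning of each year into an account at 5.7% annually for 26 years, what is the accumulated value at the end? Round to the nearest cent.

£2,673,031.59

FV = 44680 × [(1+0.057)^26 − 1] / 0.057 × (1+i) = 44680 × 59.826132 = 2,673,031.5869
Payments are at the start of each period, so multiply by (1+i).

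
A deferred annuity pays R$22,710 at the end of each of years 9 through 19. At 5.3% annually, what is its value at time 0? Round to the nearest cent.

R$122,853.74

PV at t=8 (ordinary 11-year annuity): 22710 × a(11|0.053) = 22710 × 8.177079 = 185,701.4681
PV₀ = 185,701.4681 / (1+0.053)^8 = 185,701.4681 / 1.511565 = 122,853.7359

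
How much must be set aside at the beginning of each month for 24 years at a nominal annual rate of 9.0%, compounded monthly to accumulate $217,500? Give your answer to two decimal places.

$213.00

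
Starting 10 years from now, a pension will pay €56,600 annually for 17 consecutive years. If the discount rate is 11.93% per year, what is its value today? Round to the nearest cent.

€146,725.08

PV at t=9 (ordinary 17-year annuity): 56600 × a(17|0.1193) = 56600 × 7.148361 = 404,597.2239
Discount back 9 years: 404,597.2239 × (1+0.1193)^(−9) = 404,597.2239 × 0.362645 = 146,725.0833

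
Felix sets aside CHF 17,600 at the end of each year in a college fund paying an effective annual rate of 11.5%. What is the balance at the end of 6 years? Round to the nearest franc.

CHF 141,036

FV = PMT · [(1+i)^n − 1] / i = 17600 · 8.013383 = 141,035.5345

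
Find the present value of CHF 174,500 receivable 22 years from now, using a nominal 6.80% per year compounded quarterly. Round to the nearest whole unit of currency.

CHF 39,587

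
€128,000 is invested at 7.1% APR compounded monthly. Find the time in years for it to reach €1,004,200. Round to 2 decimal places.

Periodic rate i = 0.071/12 = 0.00591667.
(1+i)^n = 1.0042e+06/128000 = 7.84531, so n = ln 7.84531 / ln 1.00592 = 349.1838 months
= 349.1838/12 years

29.10 years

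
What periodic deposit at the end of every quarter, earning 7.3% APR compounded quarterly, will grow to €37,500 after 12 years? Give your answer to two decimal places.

With 4 periods per year: i = 0.01825, n = 48.
FV-annuity factor = 75.747170; PMT = 37500 / 75.747170 = 495.0680

€495.07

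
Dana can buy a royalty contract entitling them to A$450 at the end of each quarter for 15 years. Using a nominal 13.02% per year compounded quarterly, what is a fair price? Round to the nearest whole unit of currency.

A$11,802

i = 0.1302/4 = 0.03255 per quarter; n = 15·4 = 60.
PV = 450 × [1 − (1+0.03255)^(−60)] / 0.03255 = 450 × 26.226409 = 11,801.8840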